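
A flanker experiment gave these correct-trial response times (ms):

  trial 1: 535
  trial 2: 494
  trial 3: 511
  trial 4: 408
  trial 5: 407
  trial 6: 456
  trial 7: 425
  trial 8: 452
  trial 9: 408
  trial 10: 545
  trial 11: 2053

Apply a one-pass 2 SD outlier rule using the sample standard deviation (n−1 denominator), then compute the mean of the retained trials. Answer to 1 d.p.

n = 11, ΣRT = 6694, M = 608.545
Σ(x−M)² = 2321054.73; s = √(2321054.73/10) = 481.773
Cutoffs: 608.545 ± 2·481.773 → [-355.0, 1572.1]
Outside: 2053 → excluded.
Retained (n=10): Σ = 4641, mean = 4641/10 = 464.100

464.1 ms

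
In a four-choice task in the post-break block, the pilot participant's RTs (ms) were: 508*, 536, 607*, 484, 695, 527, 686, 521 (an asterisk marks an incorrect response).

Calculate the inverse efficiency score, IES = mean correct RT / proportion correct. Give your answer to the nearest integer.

Correct trials (n=6): 536, 484, 695, 527, 686, 521
Mean correct RT = 3449/6 = 574.8333 ms
Proportion correct = 6/8
IES = 574.8333 / (6/8) = 766.444 ms

766 ms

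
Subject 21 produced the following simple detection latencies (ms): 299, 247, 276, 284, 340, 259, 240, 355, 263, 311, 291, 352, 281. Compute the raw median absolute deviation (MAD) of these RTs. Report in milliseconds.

Sorted: 240, 247, 259, 263, 276, 281, 284, 291, 299, 311, 340, 352, 355 → median = 284
|x − 284|: 15, 37, 8, 0, 56, 25, 44, 71, 21, 27, 7, 68, 3
Sorted deviations: 0, 3, 7, 8, 15, 21, 25, 27, 37, 44, 56, 68, 71 → MAD = 25

25 ms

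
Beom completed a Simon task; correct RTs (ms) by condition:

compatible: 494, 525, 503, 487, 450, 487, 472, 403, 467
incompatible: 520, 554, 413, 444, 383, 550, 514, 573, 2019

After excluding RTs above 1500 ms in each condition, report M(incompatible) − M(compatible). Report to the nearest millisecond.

17 ms

incompatible: exclude 2019
M(compatible) = 4288/9 = 476.444
M(incompatible) = 3951/8 = 493.875
Difference = 493.875 − 476.444 = 17.431 ms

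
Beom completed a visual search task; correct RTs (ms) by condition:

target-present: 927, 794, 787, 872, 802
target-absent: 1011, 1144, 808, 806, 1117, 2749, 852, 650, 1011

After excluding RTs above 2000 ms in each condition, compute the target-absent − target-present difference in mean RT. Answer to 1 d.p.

88.5 ms

target-absent: exclude 2749
M(target-present) = 4182/5 = 836.400
M(target-absent) = 7399/8 = 924.875
Difference = 924.875 − 836.400 = 88.475 ms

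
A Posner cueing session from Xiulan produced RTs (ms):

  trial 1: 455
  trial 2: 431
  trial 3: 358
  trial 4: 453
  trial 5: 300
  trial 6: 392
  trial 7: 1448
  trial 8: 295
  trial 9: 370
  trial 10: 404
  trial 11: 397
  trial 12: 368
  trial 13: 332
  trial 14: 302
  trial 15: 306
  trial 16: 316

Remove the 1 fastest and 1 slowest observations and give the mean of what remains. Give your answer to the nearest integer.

370 ms

Sorted: 295, 300, 302, 306, 316, 332, 358, 368, 370, 392, 397, 404, 431, 453, 455, 1448
Drop lowest 1 (295) and highest 1 (1448)
Remaining (n=14): Σ = 5184, mean = 5184/14 = 370.286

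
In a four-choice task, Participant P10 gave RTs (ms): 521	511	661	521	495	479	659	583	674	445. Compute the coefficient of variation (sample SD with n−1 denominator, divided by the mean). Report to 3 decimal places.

0.150

n = 10, Σ = 5549, M = 554.9000
Σ(x−M)² = 62720.900; s = √(62720.900/9) = 83.4805
CV = 83.4805 / 554.9000 = 0.15044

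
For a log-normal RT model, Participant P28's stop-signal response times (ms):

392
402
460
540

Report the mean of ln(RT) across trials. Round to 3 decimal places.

6.098

ln(RT): 5.9713, 5.9965, 6.1312, 6.2916
Σ ln(RT) = 24.3905
Mean = 24.3905/4 = 6.09763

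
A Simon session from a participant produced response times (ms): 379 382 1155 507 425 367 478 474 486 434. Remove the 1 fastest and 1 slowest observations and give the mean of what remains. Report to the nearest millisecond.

446 ms

Sorted: 367, 379, 382, 425, 434, 474, 478, 486, 507, 1155
Drop lowest 1 (367) and highest 1 (1155)
Remaining (n=8): Σ = 3565, mean = 3565/8 = 445.625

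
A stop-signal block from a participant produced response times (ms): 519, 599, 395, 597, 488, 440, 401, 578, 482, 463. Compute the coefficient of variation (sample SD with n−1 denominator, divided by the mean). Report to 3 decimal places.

n = 10, Σ = 4962, M = 496.2000
Σ(x−M)² = 51773.600; s = √(51773.600/9) = 75.8460
CV = 75.8460 / 496.2000 = 0.15285

0.153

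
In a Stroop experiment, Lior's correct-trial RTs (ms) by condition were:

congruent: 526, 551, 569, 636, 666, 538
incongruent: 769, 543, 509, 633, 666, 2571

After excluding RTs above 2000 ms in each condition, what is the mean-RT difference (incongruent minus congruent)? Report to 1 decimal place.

43.0 ms

incongruent: exclude 2571
M(congruent) = 3486/6 = 581.000
M(incongruent) = 3120/5 = 624.000
Difference = 624.000 − 581.000 = 43.000 ms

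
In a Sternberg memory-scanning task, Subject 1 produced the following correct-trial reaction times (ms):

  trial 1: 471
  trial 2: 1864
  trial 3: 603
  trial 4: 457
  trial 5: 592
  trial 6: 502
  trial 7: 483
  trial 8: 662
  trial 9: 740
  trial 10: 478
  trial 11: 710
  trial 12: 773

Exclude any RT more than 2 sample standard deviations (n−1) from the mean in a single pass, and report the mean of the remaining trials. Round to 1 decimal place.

588.3 ms

n = 12, ΣRT = 8335, M = 694.583
Σ(x−M)² = 1631156.92; s = √(1631156.92/11) = 385.081
Cutoffs: 694.583 ± 2·385.081 → [-75.6, 1464.7]
Outside: 1864 → excluded.
Retained (n=11): Σ = 6471, mean = 6471/11 = 588.273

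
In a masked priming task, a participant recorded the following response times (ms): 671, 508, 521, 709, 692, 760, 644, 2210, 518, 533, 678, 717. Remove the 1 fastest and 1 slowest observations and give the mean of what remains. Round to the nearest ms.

Sorted: 508, 518, 521, 533, 644, 671, 678, 692, 709, 717, 760, 2210
Drop lowest 1 (508) and highest 1 (2210)
Remaining (n=10): Σ = 6443, mean = 6443/10 = 644.300

644 ms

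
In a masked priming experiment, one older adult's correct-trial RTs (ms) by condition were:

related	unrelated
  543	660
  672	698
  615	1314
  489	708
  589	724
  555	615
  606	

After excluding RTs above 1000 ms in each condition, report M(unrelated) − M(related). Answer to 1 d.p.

99.7 ms

unrelated: exclude 1314
M(related) = 4069/7 = 581.286
M(unrelated) = 3405/5 = 681.000
Difference = 681.000 − 581.286 = 99.714 ms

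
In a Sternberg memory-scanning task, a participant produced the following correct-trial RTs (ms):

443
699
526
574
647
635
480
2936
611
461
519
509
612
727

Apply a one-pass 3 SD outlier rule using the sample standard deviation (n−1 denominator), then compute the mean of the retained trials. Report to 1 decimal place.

n = 14, ΣRT = 10379, M = 741.357
Σ(x−M)² = 5286143.21; s = √(5286143.21/13) = 637.673
Cutoffs: 741.357 ± 3·637.673 → [-1171.7, 2654.4]
Outside: 2936 → excluded.
Retained (n=13): Σ = 7443, mean = 7443/13 = 572.538

572.5 ms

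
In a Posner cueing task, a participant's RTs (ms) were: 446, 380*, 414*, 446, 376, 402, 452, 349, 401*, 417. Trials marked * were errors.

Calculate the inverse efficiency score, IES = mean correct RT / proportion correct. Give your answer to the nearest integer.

589 ms

Correct trials (n=7): 446, 446, 376, 402, 452, 349, 417
Mean correct RT = 2888/7 = 412.5714 ms
Proportion correct = 7/10
IES = 412.5714 / (7/10) = 589.388 ms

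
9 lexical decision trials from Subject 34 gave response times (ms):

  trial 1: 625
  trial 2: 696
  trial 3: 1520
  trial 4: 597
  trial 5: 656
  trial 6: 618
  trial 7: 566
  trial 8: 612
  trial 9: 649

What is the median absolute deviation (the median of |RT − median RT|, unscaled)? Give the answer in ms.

Sorted: 566, 597, 612, 618, 625, 649, 656, 696, 1520 → median = 625
|x − 625|: 0, 71, 895, 28, 31, 7, 59, 13, 24
Sorted deviations: 0, 7, 13, 24, 28, 31, 59, 71, 895 → MAD = 28

28 ms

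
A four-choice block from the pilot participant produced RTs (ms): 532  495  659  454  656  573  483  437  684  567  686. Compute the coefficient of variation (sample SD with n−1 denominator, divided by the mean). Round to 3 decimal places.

0.165

n = 11, Σ = 6226, M = 566.0000
Σ(x−M)² = 87394.000; s = √(87394.000/10) = 93.4848
CV = 93.4848 / 566.0000 = 0.16517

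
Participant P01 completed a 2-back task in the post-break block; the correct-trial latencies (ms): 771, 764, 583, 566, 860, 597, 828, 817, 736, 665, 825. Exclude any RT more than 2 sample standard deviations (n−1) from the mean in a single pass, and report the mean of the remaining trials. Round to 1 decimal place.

728.4 ms

n = 11, ΣRT = 8012, M = 728.364
Σ(x−M)² = 116360.55; s = √(116360.55/10) = 107.871
Cutoffs: 728.364 ± 2·107.871 → [512.6, 944.1]
No RTs fall outside the cutoffs; all 11 retained. Mean = 8012/11 = 728.364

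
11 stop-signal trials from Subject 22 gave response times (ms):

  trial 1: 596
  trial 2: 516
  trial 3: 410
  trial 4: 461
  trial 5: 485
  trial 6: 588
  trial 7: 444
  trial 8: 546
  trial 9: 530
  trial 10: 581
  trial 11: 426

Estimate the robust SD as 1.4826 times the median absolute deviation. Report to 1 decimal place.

96.4 ms

Sorted: 410, 426, 444, 461, 485, 516, 530, 546, 581, 588, 596 → median = 516
|x − 516| sorted: 0, 14, 30, 31, 55, 65, 72, 72, 80, 90, 106 → MAD = 65
Robust SD ≈ 1.4826 × 65 = 96.369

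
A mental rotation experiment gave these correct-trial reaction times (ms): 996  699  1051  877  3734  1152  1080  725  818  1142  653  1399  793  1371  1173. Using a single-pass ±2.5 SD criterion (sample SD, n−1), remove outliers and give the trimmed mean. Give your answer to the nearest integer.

n = 15, ΣRT = 17663, M = 1177.533
Σ(x−M)² = 7758777.73; s = √(7758777.73/14) = 744.445
Cutoffs: 1177.533 ± 2.5·744.445 → [-683.6, 3038.6]
Outside: 3734 → excluded.
Retained (n=14): Σ = 13929, mean = 13929/14 = 994.929

995 ms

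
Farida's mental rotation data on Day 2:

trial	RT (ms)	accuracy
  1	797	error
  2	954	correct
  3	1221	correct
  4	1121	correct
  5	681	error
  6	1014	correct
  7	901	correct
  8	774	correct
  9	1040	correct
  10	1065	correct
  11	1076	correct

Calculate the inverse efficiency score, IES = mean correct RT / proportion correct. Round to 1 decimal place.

1244.8 ms

Correct trials (n=9): 954, 1221, 1121, 1014, 901, 774, 1040, 1065, 1076
Mean correct RT = 9166/9 = 1018.4444 ms
Proportion correct = 9/11
IES = 1018.4444 / (9/11) = 1244.765 ms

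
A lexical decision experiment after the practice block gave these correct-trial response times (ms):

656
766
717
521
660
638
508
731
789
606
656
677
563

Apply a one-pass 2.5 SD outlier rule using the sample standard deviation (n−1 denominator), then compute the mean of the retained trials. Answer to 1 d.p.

n = 13, ΣRT = 8488, M = 652.923
Σ(x−M)² = 91070.92; s = √(91070.92/12) = 87.116
Cutoffs: 652.923 ± 2.5·87.116 → [435.1, 870.7]
No RTs fall outside the cutoffs; all 13 retained. Mean = 8488/13 = 652.923

652.9 ms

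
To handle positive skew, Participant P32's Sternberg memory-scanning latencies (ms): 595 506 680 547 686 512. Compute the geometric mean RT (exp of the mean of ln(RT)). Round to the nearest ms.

ln(RT): 6.3886, 6.2265, 6.5221, 6.3044, 6.5309, 6.2383
Mean ln(RT) = 38.2108/6 = 6.36847
Geometric mean = exp(6.36847) = 583.17 ms

583 ms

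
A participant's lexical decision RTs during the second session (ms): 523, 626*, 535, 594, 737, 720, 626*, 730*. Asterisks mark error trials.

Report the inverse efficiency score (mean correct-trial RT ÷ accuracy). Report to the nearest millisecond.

Correct trials (n=5): 523, 535, 594, 737, 720
Mean correct RT = 3109/5 = 621.8000 ms
Proportion correct = 5/8
IES = 621.8000 / (5/8) = 994.880 ms

995 ms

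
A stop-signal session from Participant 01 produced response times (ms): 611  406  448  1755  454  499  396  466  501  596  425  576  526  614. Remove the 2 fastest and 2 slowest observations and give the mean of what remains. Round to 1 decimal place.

510.2 ms

Sorted: 396, 406, 425, 448, 454, 466, 499, 501, 526, 576, 596, 611, 614, 1755
Drop lowest 2 (396, 406) and highest 2 (614, 1755)
Remaining (n=10): Σ = 5102, mean = 5102/10 = 510.200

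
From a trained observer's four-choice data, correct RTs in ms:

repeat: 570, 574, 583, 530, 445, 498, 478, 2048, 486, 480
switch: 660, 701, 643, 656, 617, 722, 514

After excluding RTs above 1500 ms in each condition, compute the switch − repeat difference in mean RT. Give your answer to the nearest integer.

repeat: exclude 2048
M(repeat) = 4644/9 = 516.000
M(switch) = 4513/7 = 644.714
Difference = 644.714 − 516.000 = 128.714 ms

129 ms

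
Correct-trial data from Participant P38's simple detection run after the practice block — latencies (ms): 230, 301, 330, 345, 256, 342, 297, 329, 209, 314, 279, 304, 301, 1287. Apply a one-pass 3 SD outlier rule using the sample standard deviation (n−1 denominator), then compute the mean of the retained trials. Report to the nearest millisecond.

n = 14, ΣRT = 5124, M = 366.000
Σ(x−M)² = 934496.00; s = √(934496.00/13) = 268.112
Cutoffs: 366.000 ± 3·268.112 → [-438.3, 1170.3]
Outside: 1287 → excluded.
Retained (n=13): Σ = 3837, mean = 3837/13 = 295.154

295 ms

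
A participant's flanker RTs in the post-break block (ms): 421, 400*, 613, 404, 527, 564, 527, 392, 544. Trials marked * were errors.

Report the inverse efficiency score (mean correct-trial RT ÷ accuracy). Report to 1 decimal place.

Correct trials (n=8): 421, 613, 404, 527, 564, 527, 392, 544
Mean correct RT = 3992/8 = 499.0000 ms
Proportion correct = 8/9
IES = 499.0000 / (8/9) = 561.375 ms

561.4 ms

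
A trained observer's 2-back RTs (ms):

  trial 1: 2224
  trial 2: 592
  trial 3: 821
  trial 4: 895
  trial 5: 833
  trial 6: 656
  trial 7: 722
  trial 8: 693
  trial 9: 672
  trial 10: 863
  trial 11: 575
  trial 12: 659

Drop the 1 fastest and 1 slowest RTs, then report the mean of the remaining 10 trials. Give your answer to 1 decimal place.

740.6 ms

Sorted: 575, 592, 656, 659, 672, 693, 722, 821, 833, 863, 895, 2224
Drop lowest 1 (575) and highest 1 (2224)
Remaining (n=10): Σ = 7406, mean = 7406/10 = 740.600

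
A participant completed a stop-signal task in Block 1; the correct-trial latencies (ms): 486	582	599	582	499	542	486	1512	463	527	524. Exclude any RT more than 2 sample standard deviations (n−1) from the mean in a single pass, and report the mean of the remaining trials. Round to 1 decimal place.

n = 11, ΣRT = 6802, M = 618.364
Σ(x−M)² = 898114.55; s = √(898114.55/10) = 299.686
Cutoffs: 618.364 ± 2·299.686 → [19.0, 1217.7]
Outside: 1512 → excluded.
Retained (n=10): Σ = 5290, mean = 5290/10 = 529.000

529.0 ms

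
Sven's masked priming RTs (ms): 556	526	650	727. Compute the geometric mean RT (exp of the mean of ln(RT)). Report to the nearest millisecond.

610 ms

ln(RT): 6.3208, 6.2653, 6.4770, 6.5889
Mean ln(RT) = 25.6520/4 = 6.41299
Geometric mean = exp(6.41299) = 609.72 ms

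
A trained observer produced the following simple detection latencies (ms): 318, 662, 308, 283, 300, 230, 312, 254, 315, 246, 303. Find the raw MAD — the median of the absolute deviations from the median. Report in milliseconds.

Sorted: 230, 246, 254, 283, 300, 303, 308, 312, 315, 318, 662 → median = 303
|x − 303|: 15, 359, 5, 20, 3, 73, 9, 49, 12, 57, 0
Sorted deviations: 0, 3, 5, 9, 12, 15, 20, 49, 57, 73, 359 → MAD = 15

15 ms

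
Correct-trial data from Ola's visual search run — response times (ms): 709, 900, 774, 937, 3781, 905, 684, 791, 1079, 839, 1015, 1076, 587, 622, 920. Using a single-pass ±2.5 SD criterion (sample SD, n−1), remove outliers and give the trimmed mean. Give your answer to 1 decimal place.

n = 15, ΣRT = 15619, M = 1041.267
Σ(x−M)² = 8368720.93; s = √(8368720.93/14) = 773.153
Cutoffs: 1041.267 ± 2.5·773.153 → [-891.6, 2974.1]
Outside: 3781 → excluded.
Retained (n=14): Σ = 11838, mean = 11838/14 = 845.571

845.6 ms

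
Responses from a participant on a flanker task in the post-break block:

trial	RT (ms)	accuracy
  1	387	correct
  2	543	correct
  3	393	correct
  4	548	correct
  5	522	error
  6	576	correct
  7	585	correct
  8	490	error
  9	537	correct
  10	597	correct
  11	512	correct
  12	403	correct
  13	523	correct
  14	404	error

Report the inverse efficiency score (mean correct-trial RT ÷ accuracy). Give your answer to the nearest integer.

648 ms

Correct trials (n=11): 387, 543, 393, 548, 576, 585, 537, 597, 512, 403, 523
Mean correct RT = 5604/11 = 509.4545 ms
Proportion correct = 11/14
IES = 509.4545 / (11/14) = 648.397 ms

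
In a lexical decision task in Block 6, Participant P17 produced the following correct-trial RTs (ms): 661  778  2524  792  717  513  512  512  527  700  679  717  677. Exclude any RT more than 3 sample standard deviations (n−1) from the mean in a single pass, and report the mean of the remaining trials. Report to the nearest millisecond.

649 ms

n = 13, ΣRT = 10309, M = 793.000
Σ(x−M)² = 3367742.00; s = √(3367742.00/12) = 529.760
Cutoffs: 793.000 ± 3·529.760 → [-796.3, 2382.3]
Outside: 2524 → excluded.
Retained (n=12): Σ = 7785, mean = 7785/12 = 648.750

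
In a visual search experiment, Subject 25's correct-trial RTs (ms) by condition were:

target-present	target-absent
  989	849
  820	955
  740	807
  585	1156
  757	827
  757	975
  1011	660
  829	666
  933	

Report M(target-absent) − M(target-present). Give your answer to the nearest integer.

37 ms

M(target-present) = 7421/9 = 824.556
M(target-absent) = 6895/8 = 861.875
Difference = 861.875 − 824.556 = 37.319 ms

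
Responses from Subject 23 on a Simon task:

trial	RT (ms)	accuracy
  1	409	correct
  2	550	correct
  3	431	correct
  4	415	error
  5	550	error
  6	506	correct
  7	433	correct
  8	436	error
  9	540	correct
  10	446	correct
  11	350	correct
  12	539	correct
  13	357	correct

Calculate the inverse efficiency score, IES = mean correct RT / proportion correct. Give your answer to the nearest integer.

593 ms

Correct trials (n=10): 409, 550, 431, 506, 433, 540, 446, 350, 539, 357
Mean correct RT = 4561/10 = 456.1000 ms
Proportion correct = 10/13
IES = 456.1000 / (10/13) = 592.930 ms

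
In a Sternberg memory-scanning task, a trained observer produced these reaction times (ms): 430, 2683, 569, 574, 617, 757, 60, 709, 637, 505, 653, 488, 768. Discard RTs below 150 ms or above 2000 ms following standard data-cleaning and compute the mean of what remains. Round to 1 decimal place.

609.7 ms

Excluded: 60, 2683
Retained (n=11): Σ = 6707
Mean = 6707/11 = 609.7273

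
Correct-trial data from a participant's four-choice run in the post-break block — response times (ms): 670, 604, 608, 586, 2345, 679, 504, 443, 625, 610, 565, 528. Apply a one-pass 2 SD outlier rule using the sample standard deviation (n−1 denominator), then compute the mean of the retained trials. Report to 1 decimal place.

n = 12, ΣRT = 8767, M = 730.583
Σ(x−M)² = 2892816.92; s = √(2892816.92/11) = 512.819
Cutoffs: 730.583 ± 2·512.819 → [-295.1, 1756.2]
Outside: 2345 → excluded.
Retained (n=11): Σ = 6422, mean = 6422/11 = 583.818

583.8 ms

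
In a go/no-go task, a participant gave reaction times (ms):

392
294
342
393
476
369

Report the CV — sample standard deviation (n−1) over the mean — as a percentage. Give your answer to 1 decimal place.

n = 6, Σ = 2266, M = 377.6667
Σ(x−M)² = 18457.333; s = √(18457.333/5) = 60.7574
CV = 60.7574 / 377.6667 = 0.16088 = 16.088%

16.1%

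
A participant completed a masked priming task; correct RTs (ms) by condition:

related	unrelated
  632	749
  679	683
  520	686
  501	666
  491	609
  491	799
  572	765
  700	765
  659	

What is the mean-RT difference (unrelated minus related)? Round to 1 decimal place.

132.5 ms

M(related) = 5245/9 = 582.778
M(unrelated) = 5722/8 = 715.250
Difference = 715.250 − 582.778 = 132.472 ms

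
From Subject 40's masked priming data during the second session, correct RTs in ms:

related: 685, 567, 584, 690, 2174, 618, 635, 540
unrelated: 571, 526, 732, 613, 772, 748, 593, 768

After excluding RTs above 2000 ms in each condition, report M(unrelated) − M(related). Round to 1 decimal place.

related: exclude 2174
M(related) = 4319/7 = 617.000
M(unrelated) = 5323/8 = 665.375
Difference = 665.375 − 617.000 = 48.375 ms

48.4 ms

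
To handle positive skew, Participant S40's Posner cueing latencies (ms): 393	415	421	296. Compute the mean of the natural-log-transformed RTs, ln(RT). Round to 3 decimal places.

5.934

ln(RT): 5.9738, 6.0283, 6.0426, 5.6904
Σ ln(RT) = 23.7351
Mean = 23.7351/4 = 5.93377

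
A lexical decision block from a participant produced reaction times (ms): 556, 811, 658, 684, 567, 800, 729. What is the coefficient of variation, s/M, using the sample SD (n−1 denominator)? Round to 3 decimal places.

0.148

n = 7, Σ = 4805, M = 686.4286
Σ(x−M)² = 62317.714; s = √(62317.714/6) = 101.9131
CV = 101.9131 / 686.4286 = 0.14847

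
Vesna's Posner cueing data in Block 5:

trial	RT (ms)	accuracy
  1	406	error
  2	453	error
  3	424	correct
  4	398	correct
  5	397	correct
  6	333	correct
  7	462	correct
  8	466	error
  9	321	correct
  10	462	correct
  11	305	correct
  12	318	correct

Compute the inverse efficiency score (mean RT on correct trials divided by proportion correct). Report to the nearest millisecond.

507 ms

Correct trials (n=9): 424, 398, 397, 333, 462, 321, 462, 305, 318
Mean correct RT = 3420/9 = 380.0000 ms
Proportion correct = 9/12
IES = 380.0000 / (9/12) = 506.667 ms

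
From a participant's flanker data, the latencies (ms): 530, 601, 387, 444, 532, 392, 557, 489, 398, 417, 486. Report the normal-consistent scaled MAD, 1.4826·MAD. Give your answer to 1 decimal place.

102.3 ms

Sorted: 387, 392, 398, 417, 444, 486, 489, 530, 532, 557, 601 → median = 486
|x − 486| sorted: 0, 3, 42, 44, 46, 69, 71, 88, 94, 99, 115 → MAD = 69
Robust SD ≈ 1.4826 × 69 = 102.299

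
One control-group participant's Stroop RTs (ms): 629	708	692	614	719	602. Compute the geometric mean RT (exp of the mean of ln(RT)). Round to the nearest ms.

ln(RT): 6.4441, 6.5624, 6.5396, 6.4200, 6.5779, 6.4003
Mean ln(RT) = 38.9443/6 = 6.49071
Geometric mean = exp(6.49071) = 658.99 ms

659 ms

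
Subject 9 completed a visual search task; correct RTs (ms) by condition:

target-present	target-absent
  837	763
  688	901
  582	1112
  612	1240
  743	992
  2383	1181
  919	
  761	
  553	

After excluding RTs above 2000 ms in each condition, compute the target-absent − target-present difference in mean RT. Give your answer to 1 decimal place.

target-present: exclude 2383
M(target-present) = 5695/8 = 711.875
M(target-absent) = 6189/6 = 1031.500
Difference = 1031.500 − 711.875 = 319.625 ms

319.6 ms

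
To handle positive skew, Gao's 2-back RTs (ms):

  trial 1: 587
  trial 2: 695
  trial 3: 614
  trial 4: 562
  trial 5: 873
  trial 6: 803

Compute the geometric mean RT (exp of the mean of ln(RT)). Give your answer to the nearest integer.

ln(RT): 6.3750, 6.5439, 6.4200, 6.3315, 6.7719, 6.6884
Mean ln(RT) = 39.1307/6 = 6.52179
Geometric mean = exp(6.52179) = 679.79 ms

680 ms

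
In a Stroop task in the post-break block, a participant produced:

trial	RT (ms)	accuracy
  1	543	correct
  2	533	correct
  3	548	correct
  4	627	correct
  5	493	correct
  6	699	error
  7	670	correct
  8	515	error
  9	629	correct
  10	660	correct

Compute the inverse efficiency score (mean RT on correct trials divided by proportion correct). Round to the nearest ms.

735 ms

Correct trials (n=8): 543, 533, 548, 627, 493, 670, 629, 660
Mean correct RT = 4703/8 = 587.8750 ms
Proportion correct = 8/10
IES = 587.8750 / (8/10) = 734.844 ms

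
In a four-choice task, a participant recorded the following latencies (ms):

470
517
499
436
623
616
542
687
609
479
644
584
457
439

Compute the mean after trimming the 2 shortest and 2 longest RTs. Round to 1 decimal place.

Sorted: 436, 439, 457, 470, 479, 499, 517, 542, 584, 609, 616, 623, 644, 687
Drop lowest 2 (436, 439) and highest 2 (644, 687)
Remaining (n=10): Σ = 5396, mean = 5396/10 = 539.600

539.6 ms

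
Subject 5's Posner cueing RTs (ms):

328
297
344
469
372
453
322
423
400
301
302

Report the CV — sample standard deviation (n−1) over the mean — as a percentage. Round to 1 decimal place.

n = 11, Σ = 4011, M = 364.6364
Σ(x−M)² = 39544.545; s = √(39544.545/10) = 62.8845
CV = 62.8845 / 364.6364 = 0.17246 = 17.246%

17.2%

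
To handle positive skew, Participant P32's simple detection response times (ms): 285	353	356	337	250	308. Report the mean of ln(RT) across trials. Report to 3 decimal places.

5.744

ln(RT): 5.6525, 5.8665, 5.8749, 5.8201, 5.5215, 5.7301
Σ ln(RT) = 34.4655
Mean = 34.4655/6 = 5.74426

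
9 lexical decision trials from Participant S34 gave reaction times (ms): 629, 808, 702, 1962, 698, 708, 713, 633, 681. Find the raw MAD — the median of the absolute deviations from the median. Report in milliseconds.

21 ms

Sorted: 629, 633, 681, 698, 702, 708, 713, 808, 1962 → median = 702
|x − 702|: 73, 106, 0, 1260, 4, 6, 11, 69, 21
Sorted deviations: 0, 4, 6, 11, 21, 69, 73, 106, 1260 → MAD = 21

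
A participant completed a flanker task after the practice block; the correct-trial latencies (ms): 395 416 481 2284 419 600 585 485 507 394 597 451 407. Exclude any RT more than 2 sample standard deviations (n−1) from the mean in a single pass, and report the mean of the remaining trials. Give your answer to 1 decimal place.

n = 13, ΣRT = 8021, M = 617.000
Σ(x−M)² = 3078896.00; s = √(3078896.00/12) = 506.532
Cutoffs: 617.000 ± 2·506.532 → [-396.1, 1630.1]
Outside: 2284 → excluded.
Retained (n=12): Σ = 5737, mean = 5737/12 = 478.083

478.1 ms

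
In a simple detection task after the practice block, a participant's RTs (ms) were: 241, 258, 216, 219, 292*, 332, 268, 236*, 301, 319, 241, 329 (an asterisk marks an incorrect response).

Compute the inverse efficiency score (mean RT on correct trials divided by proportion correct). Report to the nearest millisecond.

Correct trials (n=10): 241, 258, 216, 219, 332, 268, 301, 319, 241, 329
Mean correct RT = 2724/10 = 272.4000 ms
Proportion correct = 10/12
IES = 272.4000 / (10/12) = 326.880 ms

327 ms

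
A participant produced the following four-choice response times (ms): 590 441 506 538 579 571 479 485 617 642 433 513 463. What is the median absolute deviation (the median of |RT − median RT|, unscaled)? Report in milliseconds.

Sorted: 433, 441, 463, 479, 485, 506, 513, 538, 571, 579, 590, 617, 642 → median = 513
|x − 513|: 77, 72, 7, 25, 66, 58, 34, 28, 104, 129, 80, 0, 50
Sorted deviations: 0, 7, 25, 28, 34, 50, 58, 66, 72, 77, 80, 104, 129 → MAD = 58

58 ms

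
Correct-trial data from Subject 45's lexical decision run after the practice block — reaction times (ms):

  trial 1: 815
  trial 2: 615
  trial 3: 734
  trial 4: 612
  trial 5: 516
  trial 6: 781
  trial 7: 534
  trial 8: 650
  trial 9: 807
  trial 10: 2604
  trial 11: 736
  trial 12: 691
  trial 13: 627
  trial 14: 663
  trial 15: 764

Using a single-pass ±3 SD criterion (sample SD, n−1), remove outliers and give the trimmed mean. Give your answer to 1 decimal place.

681.8 ms

n = 15, ΣRT = 12149, M = 809.933
Σ(x−M)² = 3567378.93; s = √(3567378.93/14) = 504.790
Cutoffs: 809.933 ± 3·504.790 → [-704.4, 2324.3]
Outside: 2604 → excluded.
Retained (n=14): Σ = 9545, mean = 9545/14 = 681.786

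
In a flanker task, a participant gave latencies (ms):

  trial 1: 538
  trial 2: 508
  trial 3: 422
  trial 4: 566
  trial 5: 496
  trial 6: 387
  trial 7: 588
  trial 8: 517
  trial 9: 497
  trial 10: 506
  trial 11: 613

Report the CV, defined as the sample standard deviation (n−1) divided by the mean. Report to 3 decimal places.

n = 11, Σ = 5638, M = 512.5455
Σ(x−M)² = 43848.727; s = √(43848.727/10) = 66.2184
CV = 66.2184 / 512.5455 = 0.12920

0.129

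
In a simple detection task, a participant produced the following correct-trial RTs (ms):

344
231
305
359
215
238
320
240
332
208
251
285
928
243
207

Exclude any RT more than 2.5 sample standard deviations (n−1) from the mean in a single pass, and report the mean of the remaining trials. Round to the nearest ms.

n = 15, ΣRT = 4706, M = 313.733
Σ(x−M)² = 440838.93; s = √(440838.93/14) = 177.450
Cutoffs: 313.733 ± 2.5·177.450 → [-129.9, 757.4]
Outside: 928 → excluded.
Retained (n=14): Σ = 3778, mean = 3778/14 = 269.857

270 ms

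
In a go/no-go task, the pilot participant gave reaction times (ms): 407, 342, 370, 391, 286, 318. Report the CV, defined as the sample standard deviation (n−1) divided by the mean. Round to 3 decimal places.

n = 6, Σ = 2114, M = 352.3333
Σ(x−M)² = 10481.333; s = √(10481.333/5) = 45.7850
CV = 45.7850 / 352.3333 = 0.12995

0.130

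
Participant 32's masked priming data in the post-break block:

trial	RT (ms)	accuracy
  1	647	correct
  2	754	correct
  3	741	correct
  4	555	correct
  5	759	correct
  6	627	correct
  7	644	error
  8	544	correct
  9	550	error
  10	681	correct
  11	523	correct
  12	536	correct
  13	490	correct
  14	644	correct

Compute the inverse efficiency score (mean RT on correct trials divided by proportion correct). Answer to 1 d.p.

Correct trials (n=12): 647, 754, 741, 555, 759, 627, 544, 681, 523, 536, 490, 644
Mean correct RT = 7501/12 = 625.0833 ms
Proportion correct = 12/14
IES = 625.0833 / (12/14) = 729.264 ms

729.3 ms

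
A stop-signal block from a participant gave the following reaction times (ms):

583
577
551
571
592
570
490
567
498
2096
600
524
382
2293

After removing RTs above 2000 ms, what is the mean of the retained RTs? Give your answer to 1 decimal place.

542.1 ms

Excluded: 2096, 2293
Retained (n=12): Σ = 6505
Mean = 6505/12 = 542.0833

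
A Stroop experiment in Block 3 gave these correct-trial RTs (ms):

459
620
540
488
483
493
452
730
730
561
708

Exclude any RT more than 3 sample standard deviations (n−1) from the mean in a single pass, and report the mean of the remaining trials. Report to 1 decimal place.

n = 11, ΣRT = 6264, M = 569.455
Σ(x−M)² = 120188.73; s = √(120188.73/10) = 109.631
Cutoffs: 569.455 ± 3·109.631 → [240.6, 898.3]
No RTs fall outside the cutoffs; all 11 retained. Mean = 6264/11 = 569.455

569.5 ms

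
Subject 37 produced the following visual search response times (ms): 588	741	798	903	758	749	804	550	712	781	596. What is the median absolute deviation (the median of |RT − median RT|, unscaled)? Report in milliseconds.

49 ms

Sorted: 550, 588, 596, 712, 741, 749, 758, 781, 798, 804, 903 → median = 749
|x − 749|: 161, 8, 49, 154, 9, 0, 55, 199, 37, 32, 153
Sorted deviations: 0, 8, 9, 32, 37, 49, 55, 153, 154, 161, 199 → MAD = 49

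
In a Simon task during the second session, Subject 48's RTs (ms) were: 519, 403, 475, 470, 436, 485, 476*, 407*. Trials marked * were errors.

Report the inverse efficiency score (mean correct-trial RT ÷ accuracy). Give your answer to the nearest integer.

620 ms

Correct trials (n=6): 519, 403, 475, 470, 436, 485
Mean correct RT = 2788/6 = 464.6667 ms
Proportion correct = 6/8
IES = 464.6667 / (6/8) = 619.556 ms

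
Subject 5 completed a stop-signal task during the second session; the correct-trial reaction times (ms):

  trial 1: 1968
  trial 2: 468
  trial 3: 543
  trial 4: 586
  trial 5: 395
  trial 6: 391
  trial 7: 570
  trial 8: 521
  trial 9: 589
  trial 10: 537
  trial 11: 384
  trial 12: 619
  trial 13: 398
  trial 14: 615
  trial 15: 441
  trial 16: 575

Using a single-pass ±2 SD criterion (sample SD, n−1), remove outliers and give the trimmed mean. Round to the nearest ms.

n = 16, ΣRT = 9600, M = 600.000
Σ(x−M)² = 2103182.00; s = √(2103182.00/15) = 374.449
Cutoffs: 600.000 ± 2·374.449 → [-148.9, 1348.9]
Outside: 1968 → excluded.
Retained (n=15): Σ = 7632, mean = 7632/15 = 508.800

509 ms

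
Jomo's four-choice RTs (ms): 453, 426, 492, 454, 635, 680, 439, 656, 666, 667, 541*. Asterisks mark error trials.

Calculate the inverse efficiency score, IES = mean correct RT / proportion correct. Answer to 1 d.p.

612.5 ms

Correct trials (n=10): 453, 426, 492, 454, 635, 680, 439, 656, 666, 667
Mean correct RT = 5568/10 = 556.8000 ms
Proportion correct = 10/11
IES = 556.8000 / (10/11) = 612.480 ms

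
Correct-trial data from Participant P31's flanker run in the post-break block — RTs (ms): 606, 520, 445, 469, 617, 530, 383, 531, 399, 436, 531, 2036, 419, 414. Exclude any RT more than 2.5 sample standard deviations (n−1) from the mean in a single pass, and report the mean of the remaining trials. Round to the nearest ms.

n = 14, ΣRT = 8336, M = 595.429
Σ(x−M)² = 2305879.43; s = √(2305879.43/13) = 421.160
Cutoffs: 595.429 ± 2.5·421.160 → [-457.5, 1648.3]
Outside: 2036 → excluded.
Retained (n=13): Σ = 6300, mean = 6300/13 = 484.615

485 ms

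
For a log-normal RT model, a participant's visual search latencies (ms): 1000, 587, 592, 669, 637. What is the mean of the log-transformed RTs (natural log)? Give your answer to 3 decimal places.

6.526

ln(RT): 6.9078, 6.3750, 6.3835, 6.5058, 6.4568
Σ ln(RT) = 32.6288
Mean = 32.6288/5 = 6.52577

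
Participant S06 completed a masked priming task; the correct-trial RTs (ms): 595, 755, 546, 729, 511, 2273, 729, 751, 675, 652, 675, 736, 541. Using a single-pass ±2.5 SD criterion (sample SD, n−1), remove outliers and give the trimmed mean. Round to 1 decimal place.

n = 13, ΣRT = 10168, M = 782.154
Σ(x−M)² = 2494489.69; s = √(2494489.69/12) = 455.932
Cutoffs: 782.154 ± 2.5·455.932 → [-357.7, 1922.0]
Outside: 2273 → excluded.
Retained (n=12): Σ = 7895, mean = 7895/12 = 657.917

657.9 ms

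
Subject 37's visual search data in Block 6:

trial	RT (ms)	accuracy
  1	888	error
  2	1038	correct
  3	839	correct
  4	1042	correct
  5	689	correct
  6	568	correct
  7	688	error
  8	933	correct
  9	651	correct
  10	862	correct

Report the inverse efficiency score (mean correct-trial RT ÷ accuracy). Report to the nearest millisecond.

1035 ms

Correct trials (n=8): 1038, 839, 1042, 689, 568, 933, 651, 862
Mean correct RT = 6622/8 = 827.7500 ms
Proportion correct = 8/10
IES = 827.7500 / (8/10) = 1034.688 ms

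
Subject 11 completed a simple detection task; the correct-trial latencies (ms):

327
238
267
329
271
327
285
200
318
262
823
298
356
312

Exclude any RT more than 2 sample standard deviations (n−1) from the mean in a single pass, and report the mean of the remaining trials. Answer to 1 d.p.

n = 14, ΣRT = 4613, M = 329.500
Σ(x−M)² = 284695.50; s = √(284695.50/13) = 147.985
Cutoffs: 329.500 ± 2·147.985 → [33.5, 625.5]
Outside: 823 → excluded.
Retained (n=13): Σ = 3790, mean = 3790/13 = 291.538

291.5 ms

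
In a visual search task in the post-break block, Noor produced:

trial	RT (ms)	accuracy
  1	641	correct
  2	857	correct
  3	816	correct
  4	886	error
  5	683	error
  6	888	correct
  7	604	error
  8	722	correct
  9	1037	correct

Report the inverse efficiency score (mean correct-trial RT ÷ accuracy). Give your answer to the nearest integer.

Correct trials (n=6): 641, 857, 816, 888, 722, 1037
Mean correct RT = 4961/6 = 826.8333 ms
Proportion correct = 6/9
IES = 826.8333 / (6/9) = 1240.250 ms

1240 ms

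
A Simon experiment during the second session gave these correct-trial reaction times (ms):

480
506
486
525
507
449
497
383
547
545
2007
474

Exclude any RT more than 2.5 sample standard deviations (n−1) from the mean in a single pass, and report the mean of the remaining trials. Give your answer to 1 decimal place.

n = 12, ΣRT = 7406, M = 617.167
Σ(x−M)² = 2128827.67; s = √(2128827.67/11) = 439.920
Cutoffs: 617.167 ± 2.5·439.920 → [-482.6, 1717.0]
Outside: 2007 → excluded.
Retained (n=11): Σ = 5399, mean = 5399/11 = 490.818

490.8 ms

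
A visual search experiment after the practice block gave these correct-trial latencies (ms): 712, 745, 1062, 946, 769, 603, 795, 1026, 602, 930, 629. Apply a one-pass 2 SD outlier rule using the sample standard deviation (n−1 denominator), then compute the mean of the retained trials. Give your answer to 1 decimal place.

801.7 ms

n = 11, ΣRT = 8819, M = 801.727
Σ(x−M)² = 276912.18; s = √(276912.18/10) = 166.407
Cutoffs: 801.727 ± 2·166.407 → [468.9, 1134.5]
No RTs fall outside the cutoffs; all 11 retained. Mean = 8819/11 = 801.727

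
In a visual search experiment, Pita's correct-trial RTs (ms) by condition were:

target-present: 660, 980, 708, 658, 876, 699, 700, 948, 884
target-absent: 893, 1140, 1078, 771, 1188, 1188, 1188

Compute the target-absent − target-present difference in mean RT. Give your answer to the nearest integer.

273 ms

M(target-present) = 7113/9 = 790.333
M(target-absent) = 7446/7 = 1063.714
Difference = 1063.714 − 790.333 = 273.381 ms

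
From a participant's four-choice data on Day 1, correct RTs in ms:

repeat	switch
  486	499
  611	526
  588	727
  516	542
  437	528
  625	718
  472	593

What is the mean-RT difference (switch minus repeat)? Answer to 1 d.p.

M(repeat) = 3735/7 = 533.571
M(switch) = 4133/7 = 590.429
Difference = 590.429 − 533.571 = 56.857 ms

56.9 ms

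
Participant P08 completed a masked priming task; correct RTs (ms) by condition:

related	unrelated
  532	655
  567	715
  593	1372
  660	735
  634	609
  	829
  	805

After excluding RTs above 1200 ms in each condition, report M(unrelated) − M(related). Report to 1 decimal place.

unrelated: exclude 1372
M(related) = 2986/5 = 597.200
M(unrelated) = 4348/6 = 724.667
Difference = 724.667 − 597.200 = 127.467 ms

127.5 ms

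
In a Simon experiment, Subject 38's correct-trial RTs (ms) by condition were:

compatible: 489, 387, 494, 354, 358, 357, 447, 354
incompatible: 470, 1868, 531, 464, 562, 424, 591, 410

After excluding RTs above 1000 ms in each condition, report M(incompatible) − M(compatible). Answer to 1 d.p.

incompatible: exclude 1868
M(compatible) = 3240/8 = 405.000
M(incompatible) = 3452/7 = 493.143
Difference = 493.143 − 405.000 = 88.143 ms

88.1 ms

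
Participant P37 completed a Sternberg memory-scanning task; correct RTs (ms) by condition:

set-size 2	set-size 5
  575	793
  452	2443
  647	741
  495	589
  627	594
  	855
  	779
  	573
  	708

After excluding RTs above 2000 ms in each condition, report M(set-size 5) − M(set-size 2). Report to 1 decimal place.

144.8 ms

set-size 5: exclude 2443
M(set-size 2) = 2796/5 = 559.200
M(set-size 5) = 5632/8 = 704.000
Difference = 704.000 − 559.200 = 144.800 ms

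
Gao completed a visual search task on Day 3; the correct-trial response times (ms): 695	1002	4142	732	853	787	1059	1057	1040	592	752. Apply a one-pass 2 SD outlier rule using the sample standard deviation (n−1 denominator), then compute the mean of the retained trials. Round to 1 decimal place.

n = 11, ΣRT = 12711, M = 1155.545
Σ(x−M)² = 10074154.73; s = √(10074154.73/10) = 1003.701
Cutoffs: 1155.545 ± 2·1003.701 → [-851.9, 3162.9]
Outside: 4142 → excluded.
Retained (n=10): Σ = 8569, mean = 8569/10 = 856.900

856.9 ms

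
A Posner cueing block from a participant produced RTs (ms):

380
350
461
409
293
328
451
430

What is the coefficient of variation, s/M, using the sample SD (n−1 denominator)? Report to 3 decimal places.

n = 8, Σ = 3102, M = 387.7500
Σ(x−M)² = 25635.500; s = √(25635.500/7) = 60.5162
CV = 60.5162 / 387.7500 = 0.15607

0.156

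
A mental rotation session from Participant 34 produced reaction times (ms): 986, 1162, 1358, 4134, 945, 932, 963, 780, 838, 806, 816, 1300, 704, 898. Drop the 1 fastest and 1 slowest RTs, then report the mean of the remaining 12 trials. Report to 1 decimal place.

982.0 ms

Sorted: 704, 780, 806, 816, 838, 898, 932, 945, 963, 986, 1162, 1300, 1358, 4134
Drop lowest 1 (704) and highest 1 (4134)
Remaining (n=12): Σ = 11784, mean = 11784/12 = 982.000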